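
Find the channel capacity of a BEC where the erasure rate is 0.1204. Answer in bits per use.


C = 1 - epsilon = 1 - 0.1204 = 0.8796

0.8796 bits


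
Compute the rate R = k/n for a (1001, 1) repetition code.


Rate = k/n = 1/1001

1/1001


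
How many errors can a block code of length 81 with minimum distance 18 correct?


Correction capability = floor((d-1)/2) = floor((18-1)/2) = 8

8 errors


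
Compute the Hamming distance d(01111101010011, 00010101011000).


Count differing positions: . ^ ^ . ^ . . . . . ^ . ^ ^ = 6 differences

6


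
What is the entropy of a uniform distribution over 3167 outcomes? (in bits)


H = log2(n) = log2(3167) = 11.6289

11.6289 bits


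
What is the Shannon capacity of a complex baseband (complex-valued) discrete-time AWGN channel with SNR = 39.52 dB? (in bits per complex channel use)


SNR_linear = 10^(39.52/10) = 8953.6477; C = log2(1 + SNR_linear) = log2(1 + 8953.6477) = 13.1284

13.1284 bits/channel use


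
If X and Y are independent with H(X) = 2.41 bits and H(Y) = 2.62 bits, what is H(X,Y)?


For independent variables, H(X,Y) = H(X) + H(Y) = 2.41 + 2.62 = 5.03

5.03 bits


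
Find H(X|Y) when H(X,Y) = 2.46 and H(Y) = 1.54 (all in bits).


H(X|Y) = H(X,Y) - H(Y) = 2.46 - 1.54 = 0.92

0.92 bits


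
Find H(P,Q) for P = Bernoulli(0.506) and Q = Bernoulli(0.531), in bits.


H(P,Q) = -p*log2(q) - (1-p)*log2(1-q). -0.506*log2(0.531) = 0.462087; -0.494*log2(0.469) = 0.539616. H(P,Q) = 0.462087 + 0.539616 = 1.0017

1.0017 bits


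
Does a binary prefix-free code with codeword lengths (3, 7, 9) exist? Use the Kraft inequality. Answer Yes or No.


Kraft sum = sum(2^(-l_i)) = 0.1348, need <= 1. Result: satisfied (a binary prefix-free code with these lengths exists)

Yes


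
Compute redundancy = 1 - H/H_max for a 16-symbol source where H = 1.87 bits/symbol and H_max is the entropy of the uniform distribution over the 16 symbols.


H_max = log2(K) = log2(16) = 4.0 bits/symbol. Redundancy = 1 - H/H_max = 1 - 1.87/4.0 = 1 - 0.4675 = 0.5325

0.5325


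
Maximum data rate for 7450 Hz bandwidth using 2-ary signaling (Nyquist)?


Rate = 2 * B * log2(M) = 2 * 7450 * 1.0 = 14900.0

14900.0 bps


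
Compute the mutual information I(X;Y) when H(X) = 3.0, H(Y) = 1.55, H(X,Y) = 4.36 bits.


I(X;Y) = H(X) + H(Y) - H(X,Y) = 3.0 + 1.55 - 4.36 = 0.19

0.19 bits


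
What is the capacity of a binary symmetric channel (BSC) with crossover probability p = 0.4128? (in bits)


H(p) = -p*log2(p) - (1-p)*log2(1-p) = -0.4128*log2(0.4128) - 0.5872*log2(0.5872) = 0.526933 + 0.451014 = 0.9779. C = 1 - H(p) = 1 - 0.9779 = 0.0221

0.0221 bits


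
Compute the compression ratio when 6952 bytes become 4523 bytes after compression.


Ratio = original / compressed = 6952 / 4523 = 1.537

1.537


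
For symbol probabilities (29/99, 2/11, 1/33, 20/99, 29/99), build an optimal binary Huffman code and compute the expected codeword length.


Huffman construction (repeatedly merge the two least-probable nodes; each merge adds 1 bit to every symbol beneath it): 1/33 + 2/11 = 7/33; 20/99 + 7/33 = 41/99; 29/99 + 29/99 = 58/99; 41/99 + 58/99 = 1. Resulting codeword lengths (in the order the probabilities were given): (2, 3, 3, 2, 2). L_avg = sum(p_i * l_i) = 29/99*2 + 2/11*3 + 1/33*3 + 20/99*2 + 29/99*2 = 73/33 = 2.2121

2.2121 bits


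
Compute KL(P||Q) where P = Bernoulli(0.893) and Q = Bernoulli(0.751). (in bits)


KL = p*log2(p/q) + (1-p)*log2((1-p)/(1-q)) = 0.893*log2(0.893/0.751) + 0.107*log2(0.107/0.249) = 0.0927

0.0927 bits


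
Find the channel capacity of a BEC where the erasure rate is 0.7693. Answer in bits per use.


C = 1 - epsilon = 1 - 0.7693 = 0.2307

0.2307 bits


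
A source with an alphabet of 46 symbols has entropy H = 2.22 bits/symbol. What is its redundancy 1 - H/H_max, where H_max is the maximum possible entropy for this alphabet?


H_max = log2(K) = log2(46) = 5.5236 bits/symbol. Redundancy = 1 - H/H_max = 1 - 2.22/5.5236 = 1 - 0.4019 = 0.5981

0.5981


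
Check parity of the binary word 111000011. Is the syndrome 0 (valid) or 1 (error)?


Syndrome = XOR of all bits = 1 XOR 1 XOR 1 XOR 0 XOR 0 XOR 0 XOR 0 XOR 1 XOR 1 = 1

1


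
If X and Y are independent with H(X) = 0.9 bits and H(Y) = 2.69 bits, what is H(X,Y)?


For independent variables, H(X,Y) = H(X) + H(Y) = 0.9 + 2.69 = 3.59

3.59 bits


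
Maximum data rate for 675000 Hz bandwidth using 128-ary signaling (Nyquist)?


Rate = 2 * B * log2(M) = 2 * 675000 * 7.0 = 9450000.0

9450000.0 bps


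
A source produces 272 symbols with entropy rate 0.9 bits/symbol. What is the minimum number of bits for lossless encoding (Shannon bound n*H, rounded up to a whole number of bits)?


Minimum bits >= n * H = 272 * 0.9 = 244.8, rounded up to a whole number of bits = 245

245 bits


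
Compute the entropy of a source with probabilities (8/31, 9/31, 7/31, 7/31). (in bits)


H = -sum(p_i * log2(p_i)). Terms: -(8/31)*log2(8/31) = 0.504309; -(9/31)*log2(9/31) = 0.518014; -(7/31)*log2(7/31) = 0.484771; -(7/31)*log2(7/31) = 0.484771. H = 0.504309 + 0.518014 + 0.484771 + 0.484771 = 1.9919

1.9919 bits


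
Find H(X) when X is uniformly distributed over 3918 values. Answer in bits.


H = log2(n) = log2(3918) = 11.9359

11.9359 bits


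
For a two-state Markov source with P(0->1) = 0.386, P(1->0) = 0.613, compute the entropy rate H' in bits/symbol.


Stationary distribution: pi_0 = p10/(p01+p10) = 0.6136, pi_1 = 0.3864. Entropy rate H' = pi_0*H(p01) + pi_1*H(p10) = 0.6136*0.9622 + 0.3864*0.9628 = 0.9624

0.9624 bits/symbol


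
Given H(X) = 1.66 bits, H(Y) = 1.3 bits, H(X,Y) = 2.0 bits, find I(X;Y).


I(X;Y) = H(X) + H(Y) - H(X,Y) = 1.66 + 1.3 - 2.0 = 0.96

0.96 bits


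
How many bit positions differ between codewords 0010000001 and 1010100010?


Count differing positions: ^ . . . ^ . . . ^ ^ = 4 differences

4


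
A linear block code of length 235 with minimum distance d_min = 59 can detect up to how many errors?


Detection capability = d_min - 1 = 59 - 1 = 58

58 errors


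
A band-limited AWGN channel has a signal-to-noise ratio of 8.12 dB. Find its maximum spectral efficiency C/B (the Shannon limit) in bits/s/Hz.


SNR_linear = 10^(8.12/10) = 6.4863; C/B = log2(1 + SNR_linear) = log2(1 + 6.4863) = 2.9043

2.9043 bits/s/Hz


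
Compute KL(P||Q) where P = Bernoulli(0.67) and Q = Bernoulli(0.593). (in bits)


KL = p*log2(p/q) + (1-p)*log2((1-p)/(1-q)) = 0.67*log2(0.67/0.593) + 0.33*log2(0.33/0.407) = 0.0182

0.0182 bits


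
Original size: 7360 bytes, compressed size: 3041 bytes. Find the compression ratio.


Ratio = original / compressed = 7360 / 3041 = 2.4203

2.4203


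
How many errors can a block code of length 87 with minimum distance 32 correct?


Correction capability = floor((d-1)/2) = floor((32-1)/2) = 15

15 errors


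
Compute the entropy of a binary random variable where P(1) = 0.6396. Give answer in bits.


H = -p*log2(p) - (1-p)*log2(1-p). -0.6396*log2(0.6396) = 0.412387; -0.3604*log2(0.3604) = 0.530627. H = 0.412387 + 0.530627 = 0.943

0.943 bits


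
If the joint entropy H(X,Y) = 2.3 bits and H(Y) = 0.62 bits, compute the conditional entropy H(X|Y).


H(X|Y) = H(X,Y) - H(Y) = 2.3 - 0.62 = 1.68

1.68 bits


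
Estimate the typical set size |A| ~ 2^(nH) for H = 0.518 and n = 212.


log2|A_typical| = nH = 212 * 0.518 = 109.816, so |A_typical| ~ 2^109.816 = 1.143e+33

1.143e+33


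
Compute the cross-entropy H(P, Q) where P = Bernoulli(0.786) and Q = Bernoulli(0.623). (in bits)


H(P,Q) = -p*log2(q) - (1-p)*log2(1-q). -0.786*log2(0.623) = 0.536599; -0.214*log2(0.377) = 0.301176. H(P,Q) = 0.536599 + 0.301176 = 0.8378

0.8378 bits


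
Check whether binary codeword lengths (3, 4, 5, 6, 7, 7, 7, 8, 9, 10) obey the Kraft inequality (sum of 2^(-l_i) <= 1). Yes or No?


Kraft sum = sum(2^(-l_i)) = 0.2646, need <= 1. Result: satisfied (a binary prefix-free code with these lengths exists)

Yes


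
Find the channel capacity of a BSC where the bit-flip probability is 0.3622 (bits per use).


H(p) = -p*log2(p) - (1-p)*log2(1-p) = -0.3622*log2(0.3622) - 0.6378*log2(0.6378) = 0.530674 + 0.413820 = 0.9445. C = 1 - H(p) = 1 - 0.9445 = 0.0555

0.0555 bits


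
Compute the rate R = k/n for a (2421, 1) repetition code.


Rate = k/n = 1/2421

1/2421


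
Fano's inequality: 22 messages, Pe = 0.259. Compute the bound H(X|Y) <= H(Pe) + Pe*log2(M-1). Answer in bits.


H(Pe) = -Pe*log2(Pe) - (1-Pe)*log2(1-Pe) = -0.259*log2(0.259) - 0.741*log2(0.741) = 0.504785 + 0.320449 = 0.8252. Pe*log2(M-1) = 0.259*log2(21) = 1.137610. Bound = H(Pe) + Pe*log2(M-1) = 0.504785 + 0.320449 + 1.137610 = 1.9628

1.9628 bits


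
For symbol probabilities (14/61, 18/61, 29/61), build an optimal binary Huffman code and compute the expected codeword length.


Huffman construction (repeatedly merge the two least-probable nodes; each merge adds 1 bit to every symbol beneath it): 14/61 + 18/61 = 32/61; 29/61 + 32/61 = 1. Resulting codeword lengths (in the order the probabilities were given): (2, 2, 1). L_avg = sum(p_i * l_i) = 14/61*2 + 18/61*2 + 29/61*1 = 93/61 = 1.5246

1.5246 bits


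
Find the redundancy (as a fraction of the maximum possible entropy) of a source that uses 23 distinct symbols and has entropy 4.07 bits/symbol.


H_max = log2(K) = log2(23) = 4.5236 bits/symbol. Redundancy = 1 - H/H_max = 1 - 4.07/4.5236 = 1 - 0.8997 = 0.1003

0.1003


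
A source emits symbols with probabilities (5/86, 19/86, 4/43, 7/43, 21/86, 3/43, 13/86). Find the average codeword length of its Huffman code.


Huffman construction (repeatedly merge the two least-probable nodes; each merge adds 1 bit to every symbol beneath it): 5/86 + 3/43 = 11/86; 4/43 + 11/86 = 19/86; 13/86 + 7/43 = 27/86; 19/86 + 19/86 = 19/43; 21/86 + 27/86 = 24/43; 19/43 + 24/43 = 1. Resulting codeword lengths (in the order the probabilities were given): (4, 2, 3, 3, 2, 4, 3). L_avg = sum(p_i * l_i) = 5/86*4 + 19/86*2 + 4/43*3 + 7/43*3 + 21/86*2 + 3/43*4 + 13/86*3 = 229/86 = 2.6628

2.6628 bits


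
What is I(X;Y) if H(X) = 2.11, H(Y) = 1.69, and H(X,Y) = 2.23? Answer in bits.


I(X;Y) = H(X) + H(Y) - H(X,Y) = 2.11 + 1.69 - 2.23 = 1.57

1.57 bits


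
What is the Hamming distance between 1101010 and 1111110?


Count differing positions: . . ^ . ^ . . = 2 differences

2


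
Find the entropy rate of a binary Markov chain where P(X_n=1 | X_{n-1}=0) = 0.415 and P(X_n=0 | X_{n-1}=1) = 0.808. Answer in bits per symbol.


Stationary distribution: pi_0 = p10/(p01+p10) = 0.6607, pi_1 = 0.3393. Entropy rate H' = pi_0*H(p01) + pi_1*H(p10) = 0.6607*0.9791 + 0.3393*0.7056 = 0.8863

0.8863 bits/symbol


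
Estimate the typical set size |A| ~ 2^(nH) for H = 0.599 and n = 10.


log2|A_typical| = nH = 10 * 0.599 = 5.99, so |A_typical| ~ 2^5.99 = 6.356e+01

6.356e+01


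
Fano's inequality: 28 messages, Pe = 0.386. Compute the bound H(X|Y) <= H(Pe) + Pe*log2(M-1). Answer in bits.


H(Pe) = -Pe*log2(Pe) - (1-Pe)*log2(1-Pe) = -0.386*log2(0.386) - 0.614*log2(0.614) = 0.530104 + 0.432065 = 0.9622. Pe*log2(M-1) = 0.386*log2(27) = 1.835387. Bound = H(Pe) + Pe*log2(M-1) = 0.530104 + 0.432065 + 1.835387 = 2.7976

2.7976 bits


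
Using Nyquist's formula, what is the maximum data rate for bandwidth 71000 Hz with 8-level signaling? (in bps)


Rate = 2 * B * log2(M) = 2 * 71000 * 3.0 = 426000.0

426000.0 bps


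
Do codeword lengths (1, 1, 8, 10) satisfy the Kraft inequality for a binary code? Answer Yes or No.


Kraft sum = sum(2^(-l_i)) = 1.0049, need <= 1. Result: violated (a binary prefix-free code with these lengths cannot exist)

No


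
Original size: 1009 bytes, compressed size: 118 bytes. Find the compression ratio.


Ratio = original / compressed = 1009 / 118 = 8.5508

8.5508


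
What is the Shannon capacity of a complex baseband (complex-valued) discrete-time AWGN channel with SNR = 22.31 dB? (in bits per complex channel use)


SNR_linear = 10^(22.31/10) = 170.2159; C = log2(1 + SNR_linear) = log2(1 + 170.2159) = 7.4197

7.4197 bits/channel use


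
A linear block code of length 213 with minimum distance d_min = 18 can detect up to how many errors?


Detection capability = d_min - 1 = 18 - 1 = 17

17 errors


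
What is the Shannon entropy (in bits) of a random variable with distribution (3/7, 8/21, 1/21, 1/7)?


H = -sum(p_i * log2(p_i)). Terms: -(3/7)*log2(3/7) = 0.523882; -(8/21)*log2(8/21) = 0.530407; -(1/21)*log2(1/21) = 0.209158; -(1/7)*log2(1/7) = 0.401051. H = 0.523882 + 0.530407 + 0.209158 + 0.401051 = 1.6645

1.6645 bits


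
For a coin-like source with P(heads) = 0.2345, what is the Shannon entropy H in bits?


H = -p*log2(p) - (1-p)*log2(1-p). -0.2345*log2(0.2345) = 0.490654; -0.7655*log2(0.7655) = 0.295120. H = 0.490654 + 0.295120 = 0.7858

0.7858 bits


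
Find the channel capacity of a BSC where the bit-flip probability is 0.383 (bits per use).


H(p) = -p*log2(p) - (1-p)*log2(1-p) = -0.383*log2(0.383) - 0.617*log2(0.617) = 0.530296 + 0.429838 = 0.9601. C = 1 - H(p) = 1 - 0.9601 = 0.0399

0.0399 bits


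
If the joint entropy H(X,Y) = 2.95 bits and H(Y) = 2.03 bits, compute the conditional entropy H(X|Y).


H(X|Y) = H(X,Y) - H(Y) = 2.95 - 2.03 = 0.92

0.92 bits


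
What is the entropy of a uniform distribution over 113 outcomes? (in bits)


H = log2(n) = log2(113) = 6.8202

6.8202 bits


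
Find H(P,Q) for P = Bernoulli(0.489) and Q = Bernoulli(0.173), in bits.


H(P,Q) = -p*log2(q) - (1-p)*log2(1-q). -0.489*log2(0.173) = 1.237735; -0.511*log2(0.827) = 0.140035. H(P,Q) = 1.237735 + 0.140035 = 1.3778

1.3778 bits


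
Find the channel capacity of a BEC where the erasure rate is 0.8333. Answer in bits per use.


C = 1 - epsilon = 1 - 0.8333 = 0.1667

0.1667 bits


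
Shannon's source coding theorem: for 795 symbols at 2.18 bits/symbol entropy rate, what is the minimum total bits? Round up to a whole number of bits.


Minimum bits >= n * H = 795 * 2.18 = 1733.1, rounded up to a whole number of bits = 1734

1734 bits


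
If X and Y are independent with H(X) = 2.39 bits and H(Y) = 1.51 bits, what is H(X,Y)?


For independent variables, H(X,Y) = H(X) + H(Y) = 2.39 + 1.51 = 3.9

3.9 bits


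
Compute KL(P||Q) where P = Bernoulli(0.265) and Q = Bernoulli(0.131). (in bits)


KL = p*log2(p/q) + (1-p)*log2((1-p)/(1-q)) = 0.265*log2(0.265/0.131) + 0.735*log2(0.735/0.869) = 0.0918

0.0918 bits


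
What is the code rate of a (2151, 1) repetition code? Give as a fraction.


Rate = k/n = 1/2151

1/2151


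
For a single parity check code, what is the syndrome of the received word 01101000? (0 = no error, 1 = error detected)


Syndrome = XOR of all bits = 0 XOR 1 XOR 1 XOR 0 XOR 1 XOR 0 XOR 0 XOR 0 = 1

1


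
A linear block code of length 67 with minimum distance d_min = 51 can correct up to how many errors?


Correction capability = floor((d-1)/2) = floor((51-1)/2) = 25

25 errors


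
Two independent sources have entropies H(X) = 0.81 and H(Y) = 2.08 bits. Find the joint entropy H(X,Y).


For independent variables, H(X,Y) = H(X) + H(Y) = 0.81 + 2.08 = 2.89

2.89 bits


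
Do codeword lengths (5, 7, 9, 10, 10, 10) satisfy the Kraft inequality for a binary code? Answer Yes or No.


Kraft sum = sum(2^(-l_i)) = 0.0439, need <= 1. Result: satisfied (a binary prefix-free code with these lengths exists)

Yes


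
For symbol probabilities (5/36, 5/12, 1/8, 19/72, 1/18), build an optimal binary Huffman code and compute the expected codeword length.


Huffman construction (repeatedly merge the two least-probable nodes; each merge adds 1 bit to every symbol beneath it): 1/18 + 1/8 = 13/72; 5/36 + 13/72 = 23/72; 19/72 + 23/72 = 7/12; 5/12 + 7/12 = 1. Resulting codeword lengths (in the order the probabilities were given): (3, 1, 4, 2, 4). L_avg = sum(p_i * l_i) = 5/36*3 + 5/12*1 + 1/8*4 + 19/72*2 + 1/18*4 = 25/12 = 2.0833

2.0833 bits


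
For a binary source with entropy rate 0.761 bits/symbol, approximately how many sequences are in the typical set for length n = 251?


log2|A_typical| = nH = 251 * 0.761 = 191.011, so |A_typical| ~ 2^191.011 = 3.163e+57

3.163e+57


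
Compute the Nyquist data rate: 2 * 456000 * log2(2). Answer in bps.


Rate = 2 * B * log2(M) = 2 * 456000 * 1.0 = 912000.0

912000.0 bps


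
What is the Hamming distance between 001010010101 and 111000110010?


Count differing positions: ^ ^ . . ^ . ^ . . ^ ^ ^ = 7 differences

7


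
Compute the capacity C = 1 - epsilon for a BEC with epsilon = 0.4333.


C = 1 - epsilon = 1 - 0.4333 = 0.5667

0.5667 bits


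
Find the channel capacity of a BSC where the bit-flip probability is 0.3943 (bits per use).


H(p) = -p*log2(p) - (1-p)*log2(1-p) = -0.3943*log2(0.3943) - 0.6057*log2(0.6057) = 0.529401 + 0.438118 = 0.9675. C = 1 - H(p) = 1 - 0.9675 = 0.0325

0.0325 bits


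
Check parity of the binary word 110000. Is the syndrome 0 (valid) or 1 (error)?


Syndrome = XOR of all bits = 1 XOR 1 XOR 0 XOR 0 XOR 0 XOR 0 = 0

0


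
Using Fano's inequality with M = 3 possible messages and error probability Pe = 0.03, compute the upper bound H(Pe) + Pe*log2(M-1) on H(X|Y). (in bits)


H(Pe) = -Pe*log2(Pe) - (1-Pe)*log2(1-Pe) = -0.03*log2(0.03) - 0.97*log2(0.97) = 0.151767 + 0.042625 = 0.1944. Pe*log2(M-1) = 0.03*log2(2) = 0.030000. Bound = H(Pe) + Pe*log2(M-1) = 0.151767 + 0.042625 + 0.030000 = 0.2244

0.2244 bits


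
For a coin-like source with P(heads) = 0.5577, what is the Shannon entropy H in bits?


H = -p*log2(p) - (1-p)*log2(1-p). -0.5577*log2(0.5577) = 0.469828; -0.4423*log2(0.4423) = 0.520544. H = 0.469828 + 0.520544 = 0.9904

0.9904 bits


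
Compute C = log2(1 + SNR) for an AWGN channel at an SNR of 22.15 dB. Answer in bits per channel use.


SNR_linear = 10^(22.15/10) = 164.059; C = log2(1 + SNR_linear) = log2(1 + 164.059) = 7.3668

7.3668 bits/channel use


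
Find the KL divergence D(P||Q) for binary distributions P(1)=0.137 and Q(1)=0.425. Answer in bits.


KL = p*log2(p/q) + (1-p)*log2((1-p)/(1-q)) = 0.137*log2(0.137/0.425) + 0.863*log2(0.863/0.575) = 0.2818

0.2818 bits


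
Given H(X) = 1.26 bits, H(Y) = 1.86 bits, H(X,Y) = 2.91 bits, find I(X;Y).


I(X;Y) = H(X) + H(Y) - H(X,Y) = 1.26 + 1.86 - 2.91 = 0.21

0.21 bits


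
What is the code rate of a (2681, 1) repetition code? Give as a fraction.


Rate = k/n = 1/2681

1/2681


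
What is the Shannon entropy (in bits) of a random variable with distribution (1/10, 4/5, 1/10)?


H = -sum(p_i * log2(p_i)). Terms: -(1/10)*log2(1/10) = 0.332193; -(4/5)*log2(4/5) = 0.257542; -(1/10)*log2(1/10) = 0.332193. H = 0.332193 + 0.257542 + 0.332193 = 0.9219

0.9219 bits


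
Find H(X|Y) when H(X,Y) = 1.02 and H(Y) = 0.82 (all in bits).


H(X|Y) = H(X,Y) - H(Y) = 1.02 - 0.82 = 0.2

0.2 bits


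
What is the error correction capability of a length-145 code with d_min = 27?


Correction capability = floor((d-1)/2) = floor((27-1)/2) = 13

13 errors


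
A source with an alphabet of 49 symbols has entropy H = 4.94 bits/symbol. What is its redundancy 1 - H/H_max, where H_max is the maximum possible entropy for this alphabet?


H_max = log2(K) = log2(49) = 5.6147 bits/symbol. Redundancy = 1 - H/H_max = 1 - 4.94/5.6147 = 1 - 0.8798 = 0.1202

0.1202


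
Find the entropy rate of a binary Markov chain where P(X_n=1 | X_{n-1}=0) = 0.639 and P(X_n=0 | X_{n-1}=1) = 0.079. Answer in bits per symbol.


Stationary distribution: pi_0 = p10/(p01+p10) = 0.11, pi_1 = 0.89. Entropy rate H' = pi_0*H(p01) + pi_1*H(p10) = 0.11*0.9435 + 0.89*0.3986 = 0.4586

0.4586 bits/symbol


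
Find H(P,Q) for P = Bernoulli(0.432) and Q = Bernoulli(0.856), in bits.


H(P,Q) = -p*log2(q) - (1-p)*log2(1-q). -0.432*log2(0.856) = 0.096905; -0.568*log2(0.144) = 1.588048. H(P,Q) = 0.096905 + 1.588048 = 1.685

1.685 bits


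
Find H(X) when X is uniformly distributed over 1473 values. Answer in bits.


H = log2(n) = log2(1473) = 10.5245

10.5245 bits


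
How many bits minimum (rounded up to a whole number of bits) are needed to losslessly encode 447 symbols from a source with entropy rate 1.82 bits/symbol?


Minimum bits >= n * H = 447 * 1.82 = 813.54, rounded up to a whole number of bits = 814

814 bits


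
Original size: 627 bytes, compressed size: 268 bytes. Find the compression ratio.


Ratio = original / compressed = 627 / 268 = 2.3396

2.3396


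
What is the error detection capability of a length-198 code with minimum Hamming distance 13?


Detection capability = d_min - 1 = 13 - 1 = 12

12 errors


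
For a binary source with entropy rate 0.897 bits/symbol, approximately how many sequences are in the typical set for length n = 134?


log2|A_typical| = nH = 134 * 0.897 = 120.198, so |A_typical| ~ 2^120.198 = 1.525e+36

1.525e+36


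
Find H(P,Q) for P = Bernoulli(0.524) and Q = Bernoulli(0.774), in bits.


H(P,Q) = -p*log2(q) - (1-p)*log2(1-q). -0.524*log2(0.774) = 0.193668; -0.476*log2(0.226) = 1.021308. H(P,Q) = 0.193668 + 1.021308 = 1.215

1.215 bits


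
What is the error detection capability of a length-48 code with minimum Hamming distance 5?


Detection capability = d_min - 1 = 5 - 1 = 4

4 errors


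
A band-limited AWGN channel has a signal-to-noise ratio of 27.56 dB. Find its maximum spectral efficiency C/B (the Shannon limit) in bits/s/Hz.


SNR_linear = 10^(27.56/10) = 570.1643; C/B = log2(1 + SNR_linear) = log2(1 + 570.1643) = 9.1578

9.1578 bits/s/Hz


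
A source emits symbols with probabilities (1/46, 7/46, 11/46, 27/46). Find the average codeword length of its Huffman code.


Huffman construction (repeatedly merge the two least-probable nodes; each merge adds 1 bit to every symbol beneath it): 1/46 + 7/46 = 4/23; 4/23 + 11/46 = 19/46; 19/46 + 27/46 = 1. Resulting codeword lengths (in the order the probabilities were given): (3, 3, 2, 1). L_avg = sum(p_i * l_i) = 1/46*3 + 7/46*3 + 11/46*2 + 27/46*1 = 73/46 = 1.587

1.587 bits


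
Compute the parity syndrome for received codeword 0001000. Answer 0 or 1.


Syndrome = XOR of all bits = 0 XOR 0 XOR 0 XOR 1 XOR 0 XOR 0 XOR 0 = 1

1


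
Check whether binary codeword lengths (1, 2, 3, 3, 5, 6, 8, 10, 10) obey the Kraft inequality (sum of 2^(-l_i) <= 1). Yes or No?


Kraft sum = sum(2^(-l_i)) = 1.0527, need <= 1. Result: violated (a binary prefix-free code with these lengths cannot exist)

No


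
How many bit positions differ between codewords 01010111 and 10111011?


Count differing positions: ^ ^ ^ . ^ ^ . . = 5 differences

5


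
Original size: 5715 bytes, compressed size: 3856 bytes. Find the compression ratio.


Ratio = original / compressed = 5715 / 3856 = 1.4821

1.4821


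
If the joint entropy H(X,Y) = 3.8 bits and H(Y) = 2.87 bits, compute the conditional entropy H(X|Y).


H(X|Y) = H(X,Y) - H(Y) = 3.8 - 2.87 = 0.93

0.93 bits


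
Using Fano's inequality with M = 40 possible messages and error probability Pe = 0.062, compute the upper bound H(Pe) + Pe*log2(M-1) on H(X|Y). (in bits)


H(Pe) = -Pe*log2(Pe) - (1-Pe)*log2(1-Pe) = -0.062*log2(0.062) - 0.938*log2(0.938) = 0.248718 + 0.086615 = 0.3353. Pe*log2(M-1) = 0.062*log2(39) = 0.327695. Bound = H(Pe) + Pe*log2(M-1) = 0.248718 + 0.086615 + 0.327695 = 0.663

0.663 bits


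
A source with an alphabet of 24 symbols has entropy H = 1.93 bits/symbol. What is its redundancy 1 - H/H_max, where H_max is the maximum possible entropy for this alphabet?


H_max = log2(K) = log2(24) = 4.585 bits/symbol. Redundancy = 1 - H/H_max = 1 - 1.93/4.585 = 1 - 0.4209 = 0.5791

0.5791


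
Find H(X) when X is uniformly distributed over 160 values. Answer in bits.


H = log2(n) = log2(160) = 7.3219

7.3219 bits


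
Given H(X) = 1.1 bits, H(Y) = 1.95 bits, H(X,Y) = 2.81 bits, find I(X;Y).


I(X;Y) = H(X) + H(Y) - H(X,Y) = 1.1 + 1.95 - 2.81 = 0.24

0.24 bits


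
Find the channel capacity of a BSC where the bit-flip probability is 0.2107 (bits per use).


H(p) = -p*log2(p) - (1-p)*log2(1-p) = -0.2107*log2(0.2107) - 0.7893*log2(0.7893) = 0.473388 + 0.269431 = 0.7428. C = 1 - H(p) = 1 - 0.7428 = 0.2572

0.2572 bits


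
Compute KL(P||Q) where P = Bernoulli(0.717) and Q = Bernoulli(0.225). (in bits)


KL = p*log2(p/q) + (1-p)*log2((1-p)/(1-q)) = 0.717*log2(0.717/0.225) + 0.283*log2(0.283/0.775) = 0.7875

0.7875 bits


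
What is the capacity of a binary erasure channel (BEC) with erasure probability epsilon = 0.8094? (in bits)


C = 1 - epsilon = 1 - 0.8094 = 0.1906

0.1906 bits


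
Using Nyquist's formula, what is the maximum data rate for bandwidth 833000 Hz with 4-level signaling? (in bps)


Rate = 2 * B * log2(M) = 2 * 833000 * 2.0 = 3332000.0

3332000.0 bps


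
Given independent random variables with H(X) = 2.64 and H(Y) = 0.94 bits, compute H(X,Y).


For independent variables, H(X,Y) = H(X) + H(Y) = 2.64 + 0.94 = 3.58

3.58 bits


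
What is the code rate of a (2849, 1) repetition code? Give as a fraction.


Rate = k/n = 1/2849

1/2849


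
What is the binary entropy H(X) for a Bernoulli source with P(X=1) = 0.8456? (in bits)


H = -p*log2(p) - (1-p)*log2(1-p). -0.8456*log2(0.8456) = 0.204595; -0.1544*log2(0.1544) = 0.416147. H = 0.204595 + 0.416147 = 0.6207

0.6207 bits


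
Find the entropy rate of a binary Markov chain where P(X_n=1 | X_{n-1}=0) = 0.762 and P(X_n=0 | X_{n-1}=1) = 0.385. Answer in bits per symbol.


Stationary distribution: pi_0 = p10/(p01+p10) = 0.3357, pi_1 = 0.6643. Entropy rate H' = pi_0*H(p01) + pi_1*H(p10) = 0.3357*0.7917 + 0.6643*0.9615 = 0.9045

0.9045 bits/symbol


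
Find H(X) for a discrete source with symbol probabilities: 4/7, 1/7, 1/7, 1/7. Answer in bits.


H = -sum(p_i * log2(p_i)). Terms: -(4/7)*log2(4/7) = 0.461346; -(1/7)*log2(1/7) = 0.401051; -(1/7)*log2(1/7) = 0.401051; -(1/7)*log2(1/7) = 0.401051. H = 0.461346 + 0.401051 + 0.401051 + 0.401051 = 1.6645

1.6645 bits


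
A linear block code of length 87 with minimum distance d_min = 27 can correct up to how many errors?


Correction capability = floor((d-1)/2) = floor((27-1)/2) = 13

13 errors


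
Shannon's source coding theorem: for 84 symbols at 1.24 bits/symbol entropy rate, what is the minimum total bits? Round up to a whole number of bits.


Minimum bits >= n * H = 84 * 1.24 = 104.16, rounded up to a whole number of bits = 105

105 bits


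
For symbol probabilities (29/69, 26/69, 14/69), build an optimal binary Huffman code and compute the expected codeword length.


Huffman construction (repeatedly merge the two least-probable nodes; each merge adds 1 bit to every symbol beneath it): 14/69 + 26/69 = 40/69; 29/69 + 40/69 = 1. Resulting codeword lengths (in the order the probabilities were given): (1, 2, 2). L_avg = sum(p_i * l_i) = 29/69*1 + 26/69*2 + 14/69*2 = 109/69 = 1.5797

1.5797 bits


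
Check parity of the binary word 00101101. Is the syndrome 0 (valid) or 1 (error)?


Syndrome = XOR of all bits = 0 XOR 0 XOR 1 XOR 0 XOR 1 XOR 1 XOR 0 XOR 1 = 0

0


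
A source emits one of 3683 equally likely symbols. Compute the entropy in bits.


H = log2(n) = log2(3683) = 11.8467

11.8467 bits


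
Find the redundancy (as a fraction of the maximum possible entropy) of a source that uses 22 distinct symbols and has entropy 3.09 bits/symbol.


H_max = log2(K) = log2(22) = 4.4594 bits/symbol. Redundancy = 1 - H/H_max = 1 - 3.09/4.4594 = 1 - 0.6929 = 0.3071

0.3071


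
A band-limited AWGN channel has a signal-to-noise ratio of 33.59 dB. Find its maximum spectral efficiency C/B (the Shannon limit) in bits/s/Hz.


SNR_linear = 10^(33.59/10) = 2285.5988; C/B = log2(1 + SNR_linear) = log2(1 + 2285.5988) = 11.159

11.159 bits/s/Hz


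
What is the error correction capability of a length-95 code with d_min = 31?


Correction capability = floor((d-1)/2) = floor((31-1)/2) = 15

15 errors


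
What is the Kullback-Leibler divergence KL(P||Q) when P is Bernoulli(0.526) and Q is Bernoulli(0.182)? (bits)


KL = p*log2(p/q) + (1-p)*log2((1-p)/(1-q)) = 0.526*log2(0.526/0.182) + 0.474*log2(0.474/0.818) = 0.4322

0.4322 bits


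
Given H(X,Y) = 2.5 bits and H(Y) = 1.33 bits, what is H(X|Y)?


H(X|Y) = H(X,Y) - H(Y) = 2.5 - 1.33 = 1.17

1.17 bits


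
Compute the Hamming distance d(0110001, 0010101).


Count differing positions: . ^ . . ^ . . = 2 differences

2


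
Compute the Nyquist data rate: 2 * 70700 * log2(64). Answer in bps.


Rate = 2 * B * log2(M) = 2 * 70700 * 6.0 = 848400.0

848400.0 bps


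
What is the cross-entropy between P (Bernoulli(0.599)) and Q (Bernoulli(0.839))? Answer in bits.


H(P,Q) = -p*log2(q) - (1-p)*log2(1-q). -0.599*log2(0.839) = 0.151701; -0.401*log2(0.161) = 1.056582. H(P,Q) = 0.151701 + 1.056582 = 1.2083

1.2083 bits


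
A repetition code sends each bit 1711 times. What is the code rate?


Rate = k/n = 1/1711

1/1711


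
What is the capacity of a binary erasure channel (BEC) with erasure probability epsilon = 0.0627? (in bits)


C = 1 - epsilon = 1 - 0.0627 = 0.9373

0.9373 bits


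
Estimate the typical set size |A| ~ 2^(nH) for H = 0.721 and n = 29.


log2|A_typical| = nH = 29 * 0.721 = 20.909, so |A_typical| ~ 2^20.909 = 1.969e+06

1.969e+06


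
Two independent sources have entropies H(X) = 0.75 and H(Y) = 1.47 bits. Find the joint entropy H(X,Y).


For independent variables, H(X,Y) = H(X) + H(Y) = 0.75 + 1.47 = 2.22

2.22 bits


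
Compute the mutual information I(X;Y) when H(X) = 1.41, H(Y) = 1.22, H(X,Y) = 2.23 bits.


I(X;Y) = H(X) + H(Y) - H(X,Y) = 1.41 + 1.22 - 2.23 = 0.4

0.4 bits


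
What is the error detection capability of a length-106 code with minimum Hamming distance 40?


Detection capability = d_min - 1 = 40 - 1 = 39

39 errors


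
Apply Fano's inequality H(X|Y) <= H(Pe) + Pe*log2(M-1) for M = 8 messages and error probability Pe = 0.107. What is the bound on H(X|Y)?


H(Pe) = -Pe*log2(Pe) - (1-Pe)*log2(1-Pe) = -0.107*log2(0.107) - 0.893*log2(0.893) = 0.345002 + 0.145798 = 0.4908. Pe*log2(M-1) = 0.107*log2(7) = 0.300387. Bound = H(Pe) + Pe*log2(M-1) = 0.345002 + 0.145798 + 0.300387 = 0.7912

0.7912 bits


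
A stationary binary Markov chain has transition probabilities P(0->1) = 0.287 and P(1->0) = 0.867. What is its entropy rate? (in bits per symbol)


Stationary distribution: pi_0 = p10/(p01+p10) = 0.7513, pi_1 = 0.2487. Entropy rate H' = pi_0*H(p01) + pi_1*H(p10) = 0.7513*0.8648 + 0.2487*0.5656 = 0.7904

0.7904 bits/symbol


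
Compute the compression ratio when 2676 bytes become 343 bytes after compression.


Ratio = original / compressed = 2676 / 343 = 7.8017

7.8017


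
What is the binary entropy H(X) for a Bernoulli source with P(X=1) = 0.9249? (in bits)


H = -p*log2(p) - (1-p)*log2(1-p). -0.9249*log2(0.9249) = 0.104172; -0.0751*log2(0.0751) = 0.280502. H = 0.104172 + 0.280502 = 0.3847

0.3847 bits


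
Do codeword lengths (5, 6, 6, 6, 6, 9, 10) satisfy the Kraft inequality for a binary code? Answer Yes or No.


Kraft sum = sum(2^(-l_i)) = 0.0967, need <= 1. Result: satisfied (a binary prefix-free code with these lengths exists)

Yes


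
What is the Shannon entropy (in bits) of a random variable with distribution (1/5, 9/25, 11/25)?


H = -sum(p_i * log2(p_i)). Terms: -(1/5)*log2(1/5) = 0.464386; -(9/25)*log2(9/25) = 0.530615; -(11/25)*log2(11/25) = 0.521147. H = 0.464386 + 0.530615 + 0.521147 = 1.5161

1.5161 bits


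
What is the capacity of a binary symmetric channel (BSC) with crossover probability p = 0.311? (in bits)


H(p) = -p*log2(p) - (1-p)*log2(1-p) = -0.311*log2(0.311) - 0.689*log2(0.689) = 0.524039 + 0.370285 = 0.8943. C = 1 - H(p) = 1 - 0.8943 = 0.1057

0.1057 bits


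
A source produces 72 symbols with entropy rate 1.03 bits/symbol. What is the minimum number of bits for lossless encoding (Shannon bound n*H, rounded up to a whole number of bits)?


Minimum bits >= n * H = 72 * 1.03 = 74.16, rounded up to a whole number of bits = 75

75 bits


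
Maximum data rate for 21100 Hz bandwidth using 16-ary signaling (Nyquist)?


Rate = 2 * B * log2(M) = 2 * 21100 * 4.0 = 168800.0

168800.0 bps


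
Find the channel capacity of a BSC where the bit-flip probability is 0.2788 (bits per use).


H(p) = -p*log2(p) - (1-p)*log2(1-p) = -0.2788*log2(0.2788) - 0.7212*log2(0.7212) = 0.513744 + 0.340066 = 0.8538. C = 1 - H(p) = 1 - 0.8538 = 0.1462

0.1462 bits


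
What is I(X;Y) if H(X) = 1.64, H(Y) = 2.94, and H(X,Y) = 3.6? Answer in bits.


I(X;Y) = H(X) + H(Y) - H(X,Y) = 1.64 + 2.94 - 3.6 = 0.98

0.98 bits


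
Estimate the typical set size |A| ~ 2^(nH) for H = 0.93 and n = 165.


log2|A_typical| = nH = 165 * 0.93 = 153.45, so |A_typical| ~ 2^153.45 = 1.560e+46

1.560e+46


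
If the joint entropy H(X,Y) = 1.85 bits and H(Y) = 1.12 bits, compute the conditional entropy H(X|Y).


H(X|Y) = H(X,Y) - H(Y) = 1.85 - 1.12 = 0.73

0.73 bits


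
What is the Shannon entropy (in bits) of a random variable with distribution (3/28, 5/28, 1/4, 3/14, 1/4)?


H = -sum(p_i * log2(p_i)). Terms: -(3/28)*log2(3/28) = 0.345256; -(5/28)*log2(5/28) = 0.443826; -(1/4)*log2(1/4) = 0.500000; -(3/14)*log2(3/14) = 0.476227; -(1/4)*log2(1/4) = 0.500000. H = 0.345256 + 0.443826 + 0.500000 + 0.476227 + 0.500000 = 2.2653

2.2653 bits


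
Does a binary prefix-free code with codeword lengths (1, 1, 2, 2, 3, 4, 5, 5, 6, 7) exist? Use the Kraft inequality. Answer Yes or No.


Kraft sum = sum(2^(-l_i)) = 1.7734, need <= 1. Result: violated (a binary prefix-free code with these lengths cannot exist)

No


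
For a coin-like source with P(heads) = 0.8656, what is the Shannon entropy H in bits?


H = -p*log2(p) - (1-p)*log2(1-p). -0.8656*log2(0.8656) = 0.180242; -0.1344*log2(0.1344) = 0.389141. H = 0.180242 + 0.389141 = 0.5694

0.5694 bits


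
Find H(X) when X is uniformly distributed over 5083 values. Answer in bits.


H = log2(n) = log2(5083) = 12.3115

12.3115 bits


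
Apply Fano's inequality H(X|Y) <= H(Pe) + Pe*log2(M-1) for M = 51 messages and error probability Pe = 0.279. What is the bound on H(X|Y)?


H(Pe) = -Pe*log2(Pe) - (1-Pe)*log2(1-Pe) = -0.279*log2(0.279) - 0.721*log2(0.721) = 0.513824 + 0.340261 = 0.8541. Pe*log2(M-1) = 0.279*log2(50) = 1.574636. Bound = H(Pe) + Pe*log2(M-1) = 0.513824 + 0.340261 + 1.574636 = 2.4287

2.4287 bits


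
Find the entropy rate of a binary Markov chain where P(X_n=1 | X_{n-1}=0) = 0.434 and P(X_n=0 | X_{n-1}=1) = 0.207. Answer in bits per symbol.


Stationary distribution: pi_0 = p10/(p01+p10) = 0.3229, pi_1 = 0.6771. Entropy rate H' = pi_0*H(p01) + pi_1*H(p10) = 0.3229*0.9874 + 0.6771*0.7357 = 0.817

0.817 bits/symbol


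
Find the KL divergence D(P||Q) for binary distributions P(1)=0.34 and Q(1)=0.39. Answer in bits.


KL = p*log2(p/q) + (1-p)*log2((1-p)/(1-q)) = 0.34*log2(0.34/0.39) + 0.66*log2(0.66/0.61) = 0.0077

0.0077 bits


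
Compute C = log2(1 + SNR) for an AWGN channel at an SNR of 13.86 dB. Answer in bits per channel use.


SNR_linear = 10^(13.86/10) = 24.322; C = log2(1 + SNR_linear) = log2(1 + 24.322) = 4.6623

4.6623 bits/channel use


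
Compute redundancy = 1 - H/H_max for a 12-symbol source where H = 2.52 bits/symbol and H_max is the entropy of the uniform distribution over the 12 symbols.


H_max = log2(K) = log2(12) = 3.585 bits/symbol. Redundancy = 1 - H/H_max = 1 - 2.52/3.585 = 1 - 0.7029 = 0.2971

0.2971


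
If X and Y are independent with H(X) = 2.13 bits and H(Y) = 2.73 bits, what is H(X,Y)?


For independent variables, H(X,Y) = H(X) + H(Y) = 2.13 + 2.73 = 4.86

4.86 bits


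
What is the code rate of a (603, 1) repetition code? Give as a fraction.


Rate = k/n = 1/603

1/603


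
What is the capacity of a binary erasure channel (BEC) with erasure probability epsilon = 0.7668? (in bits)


C = 1 - epsilon = 1 - 0.7668 = 0.2332

0.2332 bits


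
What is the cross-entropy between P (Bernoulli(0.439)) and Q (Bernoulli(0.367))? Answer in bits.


H(P,Q) = -p*log2(q) - (1-p)*log2(1-q). -0.439*log2(0.367) = 0.634859; -0.561*log2(0.633) = 0.370104. H(P,Q) = 0.634859 + 0.370104 = 1.005

1.005 bits


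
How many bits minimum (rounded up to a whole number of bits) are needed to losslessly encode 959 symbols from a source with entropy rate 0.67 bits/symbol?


Minimum bits >= n * H = 959 * 0.67 = 642.53, rounded up to a whole number of bits = 643

643 bits


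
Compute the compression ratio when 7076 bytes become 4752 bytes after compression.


Ratio = original / compressed = 7076 / 4752 = 1.4891

1.4891


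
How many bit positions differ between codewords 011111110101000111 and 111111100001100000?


Count differing positions: ^ . . . . . . ^ . ^ . . ^ . . ^ ^ ^ = 7 differences

7


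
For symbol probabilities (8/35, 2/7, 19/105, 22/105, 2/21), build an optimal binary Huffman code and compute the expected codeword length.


Huffman construction (repeatedly merge the two least-probable nodes; each merge adds 1 bit to every symbol beneath it): 2/21 + 19/105 = 29/105; 22/105 + 8/35 = 46/105; 29/105 + 2/7 = 59/105; 46/105 + 59/105 = 1. Resulting codeword lengths (in the order the probabilities were given): (2, 2, 3, 2, 3). L_avg = sum(p_i * l_i) = 8/35*2 + 2/7*2 + 19/105*3 + 22/105*2 + 2/21*3 = 239/105 = 2.2762

2.2762 bits


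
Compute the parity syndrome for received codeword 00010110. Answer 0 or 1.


Syndrome = XOR of all bits = 0 XOR 0 XOR 0 XOR 1 XOR 0 XOR 1 XOR 1 XOR 0 = 1

1


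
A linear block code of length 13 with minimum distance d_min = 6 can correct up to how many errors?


Correction capability = floor((d-1)/2) = floor((6-1)/2) = 2

2 errors


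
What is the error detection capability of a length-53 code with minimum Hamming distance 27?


Detection capability = d_min - 1 = 27 - 1 = 26

26 errors


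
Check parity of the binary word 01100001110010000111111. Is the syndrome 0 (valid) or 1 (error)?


Syndrome = XOR of all bits = 0 XOR 1 XOR 1 XOR 0 XOR 0 XOR 0 XOR 0 XOR 1 XOR 1 XOR 1 XOR 0 XOR 0 XOR 1 XOR 0 XOR 0 XOR 0 XOR 0 XOR 1 XOR 1 XOR 1 XOR 1 XOR 1 XOR 1 = 0

0


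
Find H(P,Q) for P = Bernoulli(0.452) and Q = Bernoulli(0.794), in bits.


H(P,Q) = -p*log2(q) - (1-p)*log2(1-q). -0.452*log2(0.794) = 0.150421; -0.548*log2(0.206) = 1.249047. H(P,Q) = 0.150421 + 1.249047 = 1.3995

1.3995 bits


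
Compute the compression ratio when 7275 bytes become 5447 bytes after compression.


Ratio = original / compressed = 7275 / 5447 = 1.3356

1.3356


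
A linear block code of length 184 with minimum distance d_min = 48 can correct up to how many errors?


Correction capability = floor((d-1)/2) = floor((48-1)/2) = 23

23 errors


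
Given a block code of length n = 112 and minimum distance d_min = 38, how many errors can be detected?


Detection capability = d_min - 1 = 38 - 1 = 37

37 errors


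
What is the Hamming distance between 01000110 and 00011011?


Count differing positions: . ^ . ^ ^ ^ . ^ = 5 differences

5


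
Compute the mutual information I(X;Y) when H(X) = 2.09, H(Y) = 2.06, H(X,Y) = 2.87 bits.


I(X;Y) = H(X) + H(Y) - H(X,Y) = 2.09 + 2.06 - 2.87 = 1.28

1.28 bits


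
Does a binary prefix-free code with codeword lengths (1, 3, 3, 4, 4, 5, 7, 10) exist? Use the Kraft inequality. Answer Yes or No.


Kraft sum = sum(2^(-l_i)) = 0.915, need <= 1. Result: satisfied (a binary prefix-free code with these lengths exists)

Yes


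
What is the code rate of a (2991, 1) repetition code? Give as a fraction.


Rate = k/n = 1/2991

1/2991


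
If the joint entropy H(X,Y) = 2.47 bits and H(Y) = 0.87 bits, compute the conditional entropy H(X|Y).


H(X|Y) = H(X,Y) - H(Y) = 2.47 - 0.87 = 1.6

1.6 bits
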